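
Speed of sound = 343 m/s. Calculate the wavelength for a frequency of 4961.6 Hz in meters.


Given values:
  c = 343 m/s, f = 4961.6 Hz
Formula: lambda = c / f
lambda = 343 / 4961.6
lambda = 0.0691

0.0691 m


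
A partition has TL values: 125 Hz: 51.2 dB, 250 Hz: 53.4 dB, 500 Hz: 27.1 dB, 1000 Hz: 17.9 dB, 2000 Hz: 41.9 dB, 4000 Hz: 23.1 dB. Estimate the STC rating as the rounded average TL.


Given TL values at each frequency:
  125 Hz: 51.2 dB
  250 Hz: 53.4 dB
  500 Hz: 27.1 dB
  1000 Hz: 17.9 dB
  2000 Hz: 41.9 dB
  4000 Hz: 23.1 dB
Formula: STC ~ round(average of TL values)
Sum = 51.2 + 53.4 + 27.1 + 17.9 + 41.9 + 23.1 = 214.6
Average = 214.6 / 6 = 35.77
Rounded: 36

36


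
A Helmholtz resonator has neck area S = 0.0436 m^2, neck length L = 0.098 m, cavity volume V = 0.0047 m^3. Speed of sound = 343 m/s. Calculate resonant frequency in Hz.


Given values:
  S = 0.0436 m^2, L = 0.098 m, V = 0.0047 m^3, c = 343 m/s
Formula: f = (c / (2*pi)) * sqrt(S / (V * L))
Compute V * L = 0.0047 * 0.098 = 0.0004606
Compute S / (V * L) = 0.0436 / 0.0004606 = 94.6591
Compute sqrt(94.6591) = 9.729291
Compute c / (2*pi) = 343 / 6.283185 = 54.590148
f = 54.590148 * 9.729291 = 531.12

531.12 Hz


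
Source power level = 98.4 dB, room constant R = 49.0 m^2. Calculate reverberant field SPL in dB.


Given values:
  Lw = 98.4 dB, R = 49.0 m^2
Formula: SPL = Lw + 10 * log10(4 / R)
Compute 4 / R = 4 / 49.0 = 0.081633
Compute 10 * log10(0.081633) = -10.8813
SPL = 98.4 + (-10.8813) = 87.52

87.52 dB


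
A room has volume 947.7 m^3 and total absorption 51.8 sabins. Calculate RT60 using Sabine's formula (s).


Given values:
  V = 947.7 m^3
  A = 51.8 sabins
Formula: RT60 = 0.161 * V / A
Numerator: 0.161 * 947.7 = 152.5797
RT60 = 152.5797 / 51.8 = 2.946

2.946 s


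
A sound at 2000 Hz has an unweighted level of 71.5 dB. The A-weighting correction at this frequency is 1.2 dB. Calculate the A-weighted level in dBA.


Given values:
  SPL = 71.5 dB
  A-weighting at 2000 Hz = 1.2 dB
Formula: L_A = SPL + A_weight
L_A = 71.5 + (1.2)
L_A = 72.7

72.7 dBA


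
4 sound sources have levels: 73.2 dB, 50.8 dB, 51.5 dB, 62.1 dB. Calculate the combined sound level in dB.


Formula: L_total = 10 * log10( sum(10^(Li/10)) )
  Source 1: 10^(73.2/10) = 20892961.3085
  Source 2: 10^(50.8/10) = 120226.4435
  Source 3: 10^(51.5/10) = 141253.7545
  Source 4: 10^(62.1/10) = 1621810.0974
Sum of linear values = 22776251.6039
L_total = 10 * log10(22776251.6039) = 73.57

73.57 dB


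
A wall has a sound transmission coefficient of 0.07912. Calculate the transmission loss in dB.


Given values:
  tau = 0.07912
Formula: TL = 10 * log10(1 / tau)
Compute 1 / tau = 1 / 0.07912 = 12.639
Compute log10(12.639) = 1.101713
TL = 10 * 1.101713 = 11.02

11.02 dB


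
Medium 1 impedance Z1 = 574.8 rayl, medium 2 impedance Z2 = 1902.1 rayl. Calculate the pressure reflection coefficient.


Given values:
  Z1 = 574.8 rayl, Z2 = 1902.1 rayl
Formula: R = (Z2 - Z1) / (Z2 + Z1)
Numerator: Z2 - Z1 = 1902.1 - 574.8 = 1327.3
Denominator: Z2 + Z1 = 1902.1 + 574.8 = 2476.9
R = 1327.3 / 2476.9 = 0.5359

0.5359


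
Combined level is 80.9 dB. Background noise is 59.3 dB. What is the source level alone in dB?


Given values:
  L_total = 80.9 dB, L_bg = 59.3 dB
Formula: L_source = 10 * log10(10^(L_total/10) - 10^(L_bg/10))
Convert to linear:
  10^(80.9/10) = 123026877.0812
  10^(59.3/10) = 851138.0382
Difference: 123026877.0812 - 851138.0382 = 122175739.043
L_source = 10 * log10(122175739.043) = 80.87

80.87 dB


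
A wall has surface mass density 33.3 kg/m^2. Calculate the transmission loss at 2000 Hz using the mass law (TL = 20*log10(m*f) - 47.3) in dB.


Given values:
  m = 33.3 kg/m^2, f = 2000 Hz
Formula: TL = 20 * log10(m * f) - 47.3
Compute m * f = 33.3 * 2000 = 66600.0
Compute log10(66600.0) = 4.823474
Compute 20 * 4.823474 = 96.4695
TL = 96.4695 - 47.3 = 49.17

49.17 dB


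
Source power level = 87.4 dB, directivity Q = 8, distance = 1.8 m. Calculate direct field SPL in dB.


Given values:
  Lw = 87.4 dB, Q = 8, r = 1.8 m
Formula: SPL = Lw + 10 * log10(Q / (4 * pi * r^2))
Compute 4 * pi * r^2 = 4 * pi * 1.8^2 = 40.715
Compute Q / denom = 8 / 40.715 = 0.19648778
Compute 10 * log10(0.19648778) = -7.0666
SPL = 87.4 + (-7.0666) = 80.33

80.33 dB


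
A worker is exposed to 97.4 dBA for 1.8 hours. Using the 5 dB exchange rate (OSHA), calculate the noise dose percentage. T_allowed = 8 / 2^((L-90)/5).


Given values:
  L = 97.4 dBA, T = 1.8 hours
Formula: T_allowed = 8 / 2^((L - 90) / 5)
Compute exponent: (97.4 - 90) / 5 = 1.48
Compute 2^(1.48) = 2.789487
T_allowed = 8 / 2.789487 = 2.867911 hours
Dose = (T / T_allowed) * 100
Dose = (1.8 / 2.867911) * 100 = 62.76

62.76 %


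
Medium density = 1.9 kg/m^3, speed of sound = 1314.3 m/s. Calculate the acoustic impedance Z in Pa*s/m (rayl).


Given values:
  rho = 1.9 kg/m^3
  c = 1314.3 m/s
Formula: Z = rho * c
Z = 1.9 * 1314.3
Z = 2497.17

2497.17 rayl


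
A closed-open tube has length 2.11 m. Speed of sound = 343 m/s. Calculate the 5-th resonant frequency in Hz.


Given values:
  Tube type: closed-open, L = 2.11 m, c = 343 m/s, n = 5
Formula: f_n = (2n - 1) * c / (4 * L)
Compute 2n - 1 = 2*5 - 1 = 9
Compute 4 * L = 4 * 2.11 = 8.44
f = 9 * 343 / 8.44
f = 365.76

365.76 Hz


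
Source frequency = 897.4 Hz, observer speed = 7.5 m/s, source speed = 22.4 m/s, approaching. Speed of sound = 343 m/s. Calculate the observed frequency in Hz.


Given values:
  f_s = 897.4 Hz, v_o = 7.5 m/s, v_s = 22.4 m/s
  Direction: approaching
Formula: f_o = f_s * (c + v_o) / (c - v_s)
Numerator: c + v_o = 343 + 7.5 = 350.5
Denominator: c - v_s = 343 - 22.4 = 320.6
f_o = 897.4 * 350.5 / 320.6 = 981.09

981.09 Hz


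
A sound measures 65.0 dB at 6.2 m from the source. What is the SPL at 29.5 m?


Given values:
  SPL1 = 65.0 dB, r1 = 6.2 m, r2 = 29.5 m
Formula: SPL2 = SPL1 - 20 * log10(r2 / r1)
Compute ratio: r2 / r1 = 29.5 / 6.2 = 4.7581
Compute log10: log10(4.7581) = 0.677434
Compute drop: 20 * 0.677434 = 13.5487
SPL2 = 65.0 - 13.5487 = 51.45

51.45 dB


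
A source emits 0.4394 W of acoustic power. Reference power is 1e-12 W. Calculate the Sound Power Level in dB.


Given values:
  W = 0.4394 W
  W_ref = 1e-12 W
Formula: SWL = 10 * log10(W / W_ref)
Compute ratio: W / W_ref = 439400000000
Compute log10: log10(439400000000) = 11.64286
Multiply: SWL = 10 * 11.64286 = 116.43

116.43 dB


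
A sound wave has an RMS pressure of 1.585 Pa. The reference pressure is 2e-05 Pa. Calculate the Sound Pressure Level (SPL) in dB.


Given values:
  p = 1.585 Pa
  p_ref = 2e-05 Pa
Formula: SPL = 20 * log10(p / p_ref)
Compute ratio: p / p_ref = 1.585 / 2e-05 = 79250
Compute log10: log10(79250) = 4.898999
Multiply: SPL = 20 * 4.898999 = 97.98

97.98 dB


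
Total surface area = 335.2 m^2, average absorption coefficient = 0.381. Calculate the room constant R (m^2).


Given values:
  S = 335.2 m^2, alpha = 0.381
Formula: R = S * alpha / (1 - alpha)
Numerator: 335.2 * 0.381 = 127.7112
Denominator: 1 - 0.381 = 0.619
R = 127.7112 / 0.619 = 206.32

206.32 m^2


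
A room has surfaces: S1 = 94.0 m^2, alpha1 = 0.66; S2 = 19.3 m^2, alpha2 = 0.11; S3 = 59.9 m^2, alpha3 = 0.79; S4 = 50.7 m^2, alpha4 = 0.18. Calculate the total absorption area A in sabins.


Given surfaces:
  Surface 1: 94.0 * 0.66 = 62.04
  Surface 2: 19.3 * 0.11 = 2.123
  Surface 3: 59.9 * 0.79 = 47.321
  Surface 4: 50.7 * 0.18 = 9.126
Formula: A = sum(Si * alpha_i)
A = 62.04 + 2.123 + 47.321 + 9.126
A = 120.61

120.61 sabins


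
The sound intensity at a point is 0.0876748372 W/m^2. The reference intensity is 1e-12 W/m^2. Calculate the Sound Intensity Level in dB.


Given values:
  I = 0.0876748372 W/m^2
  I_ref = 1e-12 W/m^2
Formula: SIL = 10 * log10(I / I_ref)
Compute ratio: I / I_ref = 87674837200
Compute log10: log10(87674837200) = 10.942875
Multiply: SIL = 10 * 10.942875 = 109.43

109.43 dB


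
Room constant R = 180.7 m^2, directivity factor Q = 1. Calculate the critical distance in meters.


Given values:
  R = 180.7 m^2, Q = 1
Formula: d_c = 0.141 * sqrt(Q * R)
Compute Q * R = 1 * 180.7 = 180.7
Compute sqrt(180.7) = 13.4425
d_c = 0.141 * 13.4425 = 1.895

1.895 m


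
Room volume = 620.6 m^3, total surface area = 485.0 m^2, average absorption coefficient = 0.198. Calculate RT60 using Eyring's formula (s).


Given values:
  V = 620.6 m^3, S = 485.0 m^2, alpha = 0.198
Formula: RT60 = 0.161 * V / (-S * ln(1 - alpha))
Compute ln(1 - 0.198) = ln(0.802) = -0.220647
Denominator: -485.0 * -0.220647 = 107.0138
Numerator: 0.161 * 620.6 = 99.9166
RT60 = 99.9166 / 107.0138 = 0.934

0.934 s


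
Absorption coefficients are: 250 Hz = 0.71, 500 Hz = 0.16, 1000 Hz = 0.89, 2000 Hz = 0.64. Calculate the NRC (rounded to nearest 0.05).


Given values:
  a_250 = 0.71, a_500 = 0.16
  a_1000 = 0.89, a_2000 = 0.64
Formula: NRC = (a250 + a500 + a1000 + a2000) / 4
Sum = 0.71 + 0.16 + 0.89 + 0.64 = 2.4
NRC = 2.4 / 4 = 0.6
Rounded to nearest 0.05: 0.6

0.6


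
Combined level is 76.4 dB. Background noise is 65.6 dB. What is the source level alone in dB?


Given values:
  L_total = 76.4 dB, L_bg = 65.6 dB
Formula: L_source = 10 * log10(10^(L_total/10) - 10^(L_bg/10))
Convert to linear:
  10^(76.4/10) = 43651583.224
  10^(65.6/10) = 3630780.5477
Difference: 43651583.224 - 3630780.5477 = 40020802.6763
L_source = 10 * log10(40020802.6763) = 76.02

76.02 dB


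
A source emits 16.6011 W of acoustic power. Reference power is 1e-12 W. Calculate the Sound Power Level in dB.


Given values:
  W = 16.6011 W
  W_ref = 1e-12 W
Formula: SWL = 10 * log10(W / W_ref)
Compute ratio: W / W_ref = 16601100000000
Compute log10: log10(16601100000000) = 13.220137
Multiply: SWL = 10 * 13.220137 = 132.2

132.2 dB


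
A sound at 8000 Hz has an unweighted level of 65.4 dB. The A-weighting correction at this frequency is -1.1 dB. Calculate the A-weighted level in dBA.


Given values:
  SPL = 65.4 dB
  A-weighting at 8000 Hz = -1.1 dB
Formula: L_A = SPL + A_weight
L_A = 65.4 + (-1.1)
L_A = 64.3

64.3 dBA


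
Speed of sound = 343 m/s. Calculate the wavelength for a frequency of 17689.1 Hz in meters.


Given values:
  c = 343 m/s, f = 17689.1 Hz
Formula: lambda = c / f
lambda = 343 / 17689.1
lambda = 0.0194

0.0194 m


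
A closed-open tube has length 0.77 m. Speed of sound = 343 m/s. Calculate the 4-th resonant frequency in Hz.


Given values:
  Tube type: closed-open, L = 0.77 m, c = 343 m/s, n = 4
Formula: f_n = (2n - 1) * c / (4 * L)
Compute 2n - 1 = 2*4 - 1 = 7
Compute 4 * L = 4 * 0.77 = 3.08
f = 7 * 343 / 3.08
f = 779.55

779.55 Hz


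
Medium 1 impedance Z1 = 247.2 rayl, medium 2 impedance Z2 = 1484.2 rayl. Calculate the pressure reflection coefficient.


Given values:
  Z1 = 247.2 rayl, Z2 = 1484.2 rayl
Formula: R = (Z2 - Z1) / (Z2 + Z1)
Numerator: Z2 - Z1 = 1484.2 - 247.2 = 1237.0
Denominator: Z2 + Z1 = 1484.2 + 247.2 = 1731.4
R = 1237.0 / 1731.4 = 0.7145

0.7145


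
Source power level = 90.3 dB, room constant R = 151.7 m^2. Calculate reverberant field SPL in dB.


Given values:
  Lw = 90.3 dB, R = 151.7 m^2
Formula: SPL = Lw + 10 * log10(4 / R)
Compute 4 / R = 4 / 151.7 = 0.026368
Compute 10 * log10(0.026368) = -15.7892
SPL = 90.3 + (-15.7892) = 74.51

74.51 dB


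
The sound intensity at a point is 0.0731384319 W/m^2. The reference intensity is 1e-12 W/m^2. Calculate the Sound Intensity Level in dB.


Given values:
  I = 0.0731384319 W/m^2
  I_ref = 1e-12 W/m^2
Formula: SIL = 10 * log10(I / I_ref)
Compute ratio: I / I_ref = 73138431900
Compute log10: log10(73138431900) = 10.864146
Multiply: SIL = 10 * 10.864146 = 108.64

108.64 dB


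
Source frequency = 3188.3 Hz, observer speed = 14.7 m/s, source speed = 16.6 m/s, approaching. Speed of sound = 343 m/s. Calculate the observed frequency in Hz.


Given values:
  f_s = 3188.3 Hz, v_o = 14.7 m/s, v_s = 16.6 m/s
  Direction: approaching
Formula: f_o = f_s * (c + v_o) / (c - v_s)
Numerator: c + v_o = 343 + 14.7 = 357.7
Denominator: c - v_s = 343 - 16.6 = 326.4
f_o = 3188.3 * 357.7 / 326.4 = 3494.04

3494.04 Hz


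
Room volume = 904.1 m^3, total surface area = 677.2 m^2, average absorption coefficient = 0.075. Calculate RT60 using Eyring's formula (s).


Given values:
  V = 904.1 m^3, S = 677.2 m^2, alpha = 0.075
Formula: RT60 = 0.161 * V / (-S * ln(1 - alpha))
Compute ln(1 - 0.075) = ln(0.925) = -0.077962
Denominator: -677.2 * -0.077962 = 52.7959
Numerator: 0.161 * 904.1 = 145.5601
RT60 = 145.5601 / 52.7959 = 2.757

2.757 s


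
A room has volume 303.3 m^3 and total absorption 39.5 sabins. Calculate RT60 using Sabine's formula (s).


Given values:
  V = 303.3 m^3
  A = 39.5 sabins
Formula: RT60 = 0.161 * V / A
Numerator: 0.161 * 303.3 = 48.8313
RT60 = 48.8313 / 39.5 = 1.236

1.236 s


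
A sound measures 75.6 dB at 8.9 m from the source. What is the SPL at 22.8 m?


Given values:
  SPL1 = 75.6 dB, r1 = 8.9 m, r2 = 22.8 m
Formula: SPL2 = SPL1 - 20 * log10(r2 / r1)
Compute ratio: r2 / r1 = 22.8 / 8.9 = 2.5618
Compute log10: log10(2.5618) = 0.408545
Compute drop: 20 * 0.408545 = 8.1709
SPL2 = 75.6 - 8.1709 = 67.43

67.43 dB


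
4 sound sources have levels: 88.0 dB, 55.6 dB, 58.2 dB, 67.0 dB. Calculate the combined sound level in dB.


Formula: L_total = 10 * log10( sum(10^(Li/10)) )
  Source 1: 10^(88.0/10) = 630957344.4802
  Source 2: 10^(55.6/10) = 363078.0548
  Source 3: 10^(58.2/10) = 660693.448
  Source 4: 10^(67.0/10) = 5011872.3363
Sum of linear values = 636992988.3193
L_total = 10 * log10(636992988.3193) = 88.04

88.04 dB


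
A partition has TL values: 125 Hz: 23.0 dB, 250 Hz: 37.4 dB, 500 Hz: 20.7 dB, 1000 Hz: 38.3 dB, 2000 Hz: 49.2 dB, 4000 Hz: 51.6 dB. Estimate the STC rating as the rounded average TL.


Given TL values at each frequency:
  125 Hz: 23.0 dB
  250 Hz: 37.4 dB
  500 Hz: 20.7 dB
  1000 Hz: 38.3 dB
  2000 Hz: 49.2 dB
  4000 Hz: 51.6 dB
Formula: STC ~ round(average of TL values)
Sum = 23.0 + 37.4 + 20.7 + 38.3 + 49.2 + 51.6 = 220.2
Average = 220.2 / 6 = 36.7
Rounded: 37

37


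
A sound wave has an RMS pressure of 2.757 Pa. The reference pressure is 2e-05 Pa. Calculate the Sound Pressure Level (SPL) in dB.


Given values:
  p = 2.757 Pa
  p_ref = 2e-05 Pa
Formula: SPL = 20 * log10(p / p_ref)
Compute ratio: p / p_ref = 2.757 / 2e-05 = 137850
Compute log10: log10(137850) = 5.139407
Multiply: SPL = 20 * 5.139407 = 102.79

102.79 dB


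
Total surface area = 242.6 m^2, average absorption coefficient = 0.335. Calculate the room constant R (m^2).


Given values:
  S = 242.6 m^2, alpha = 0.335
Formula: R = S * alpha / (1 - alpha)
Numerator: 242.6 * 0.335 = 81.271
Denominator: 1 - 0.335 = 0.665
R = 81.271 / 0.665 = 122.21

122.21 m^2


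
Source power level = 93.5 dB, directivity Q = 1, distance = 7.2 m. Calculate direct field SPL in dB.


Given values:
  Lw = 93.5 dB, Q = 1, r = 7.2 m
Formula: SPL = Lw + 10 * log10(Q / (4 * pi * r^2))
Compute 4 * pi * r^2 = 4 * pi * 7.2^2 = 651.4407
Compute Q / denom = 1 / 651.4407 = 0.00153506
Compute 10 * log10(0.00153506) = -28.1387
SPL = 93.5 + (-28.1387) = 65.36

65.36 dB


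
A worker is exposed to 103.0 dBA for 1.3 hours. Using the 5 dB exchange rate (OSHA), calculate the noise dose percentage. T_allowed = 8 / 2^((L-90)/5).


Given values:
  L = 103.0 dBA, T = 1.3 hours
Formula: T_allowed = 8 / 2^((L - 90) / 5)
Compute exponent: (103.0 - 90) / 5 = 2.6
Compute 2^(2.6) = 6.062866
T_allowed = 8 / 6.062866 = 1.319508 hours
Dose = (T / T_allowed) * 100
Dose = (1.3 / 1.319508) * 100 = 98.52

98.52 %


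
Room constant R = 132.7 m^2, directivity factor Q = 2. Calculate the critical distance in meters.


Given values:
  R = 132.7 m^2, Q = 2
Formula: d_c = 0.141 * sqrt(Q * R)
Compute Q * R = 2 * 132.7 = 265.4
Compute sqrt(265.4) = 16.2911
d_c = 0.141 * 16.2911 = 2.297

2.297 m


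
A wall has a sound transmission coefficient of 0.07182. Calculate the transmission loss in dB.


Given values:
  tau = 0.07182
Formula: TL = 10 * log10(1 / tau)
Compute 1 / tau = 1 / 0.07182 = 13.9237
Compute log10(13.9237) = 1.143755
TL = 10 * 1.143755 = 11.44

11.44 dB


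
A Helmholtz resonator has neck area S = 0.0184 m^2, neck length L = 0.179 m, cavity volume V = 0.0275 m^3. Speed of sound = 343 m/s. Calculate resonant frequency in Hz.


Given values:
  S = 0.0184 m^2, L = 0.179 m, V = 0.0275 m^3, c = 343 m/s
Formula: f = (c / (2*pi)) * sqrt(S / (V * L))
Compute V * L = 0.0275 * 0.179 = 0.0049225
Compute S / (V * L) = 0.0184 / 0.0049225 = 3.7379
Compute sqrt(3.7379) = 1.933365
Compute c / (2*pi) = 343 / 6.283185 = 54.590148
f = 54.590148 * 1.933365 = 105.54

105.54 Hz


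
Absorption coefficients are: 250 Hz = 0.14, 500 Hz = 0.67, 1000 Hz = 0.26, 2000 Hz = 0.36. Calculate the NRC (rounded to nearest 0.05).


Given values:
  a_250 = 0.14, a_500 = 0.67
  a_1000 = 0.26, a_2000 = 0.36
Formula: NRC = (a250 + a500 + a1000 + a2000) / 4
Sum = 0.14 + 0.67 + 0.26 + 0.36 = 1.43
NRC = 1.43 / 4 = 0.3575
Rounded to nearest 0.05: 0.35

0.35


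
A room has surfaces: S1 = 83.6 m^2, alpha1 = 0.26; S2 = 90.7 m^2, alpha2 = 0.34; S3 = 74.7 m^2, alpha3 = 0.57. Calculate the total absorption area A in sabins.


Given surfaces:
  Surface 1: 83.6 * 0.26 = 21.736
  Surface 2: 90.7 * 0.34 = 30.838
  Surface 3: 74.7 * 0.57 = 42.579
Formula: A = sum(Si * alpha_i)
A = 21.736 + 30.838 + 42.579
A = 95.15

95.15 sabins


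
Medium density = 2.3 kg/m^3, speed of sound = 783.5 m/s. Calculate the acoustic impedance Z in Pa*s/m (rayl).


Given values:
  rho = 2.3 kg/m^3
  c = 783.5 m/s
Formula: Z = rho * c
Z = 2.3 * 783.5
Z = 1802.05

1802.05 rayl


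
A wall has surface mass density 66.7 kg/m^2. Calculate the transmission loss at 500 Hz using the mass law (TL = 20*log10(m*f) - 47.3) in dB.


Given values:
  m = 66.7 kg/m^2, f = 500 Hz
Formula: TL = 20 * log10(m * f) - 47.3
Compute m * f = 66.7 * 500 = 33350.0
Compute log10(33350.0) = 4.523096
Compute 20 * 4.523096 = 90.4619
TL = 90.4619 - 47.3 = 43.16

43.16 dB


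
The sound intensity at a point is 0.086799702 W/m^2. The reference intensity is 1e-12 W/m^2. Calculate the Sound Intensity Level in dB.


Given values:
  I = 0.086799702 W/m^2
  I_ref = 1e-12 W/m^2
Formula: SIL = 10 * log10(I / I_ref)
Compute ratio: I / I_ref = 86799702000
Compute log10: log10(86799702000) = 10.938518
Multiply: SIL = 10 * 10.938518 = 109.39

109.39 dB


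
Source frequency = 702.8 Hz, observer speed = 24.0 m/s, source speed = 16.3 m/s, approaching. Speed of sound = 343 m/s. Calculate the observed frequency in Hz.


Given values:
  f_s = 702.8 Hz, v_o = 24.0 m/s, v_s = 16.3 m/s
  Direction: approaching
Formula: f_o = f_s * (c + v_o) / (c - v_s)
Numerator: c + v_o = 343 + 24.0 = 367.0
Denominator: c - v_s = 343 - 16.3 = 326.7
f_o = 702.8 * 367.0 / 326.7 = 789.49

789.49 Hz


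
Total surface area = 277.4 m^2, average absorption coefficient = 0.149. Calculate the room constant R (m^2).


Given values:
  S = 277.4 m^2, alpha = 0.149
Formula: R = S * alpha / (1 - alpha)
Numerator: 277.4 * 0.149 = 41.3326
Denominator: 1 - 0.149 = 0.851
R = 41.3326 / 0.851 = 48.57

48.57 m^2


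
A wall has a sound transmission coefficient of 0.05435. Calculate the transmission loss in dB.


Given values:
  tau = 0.05435
Formula: TL = 10 * log10(1 / tau)
Compute 1 / tau = 1 / 0.05435 = 18.3993
Compute log10(18.3993) = 1.264801
TL = 10 * 1.264801 = 12.65

12.65 dB


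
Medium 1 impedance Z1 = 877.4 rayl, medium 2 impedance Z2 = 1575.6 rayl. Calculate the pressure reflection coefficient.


Given values:
  Z1 = 877.4 rayl, Z2 = 1575.6 rayl
Formula: R = (Z2 - Z1) / (Z2 + Z1)
Numerator: Z2 - Z1 = 1575.6 - 877.4 = 698.2
Denominator: Z2 + Z1 = 1575.6 + 877.4 = 2453.0
R = 698.2 / 2453.0 = 0.2846

0.2846


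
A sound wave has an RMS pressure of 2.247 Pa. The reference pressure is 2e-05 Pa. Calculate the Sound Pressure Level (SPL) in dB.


Given values:
  p = 2.247 Pa
  p_ref = 2e-05 Pa
Formula: SPL = 20 * log10(p / p_ref)
Compute ratio: p / p_ref = 2.247 / 2e-05 = 112350
Compute log10: log10(112350) = 5.050573
Multiply: SPL = 20 * 5.050573 = 101.01

101.01 dB


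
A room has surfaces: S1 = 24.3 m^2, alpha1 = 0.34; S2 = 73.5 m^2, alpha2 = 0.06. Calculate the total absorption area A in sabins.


Given surfaces:
  Surface 1: 24.3 * 0.34 = 8.262
  Surface 2: 73.5 * 0.06 = 4.41
Formula: A = sum(Si * alpha_i)
A = 8.262 + 4.41
A = 12.67

12.67 sabins


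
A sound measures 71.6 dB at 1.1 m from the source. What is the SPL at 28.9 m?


Given values:
  SPL1 = 71.6 dB, r1 = 1.1 m, r2 = 28.9 m
Formula: SPL2 = SPL1 - 20 * log10(r2 / r1)
Compute ratio: r2 / r1 = 28.9 / 1.1 = 26.2727
Compute log10: log10(26.2727) = 1.419505
Compute drop: 20 * 1.419505 = 28.3901
SPL2 = 71.6 - 28.3901 = 43.21

43.21 dB


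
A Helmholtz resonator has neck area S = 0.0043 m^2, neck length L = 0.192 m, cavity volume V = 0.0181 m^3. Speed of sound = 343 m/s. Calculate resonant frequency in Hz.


Given values:
  S = 0.0043 m^2, L = 0.192 m, V = 0.0181 m^3, c = 343 m/s
Formula: f = (c / (2*pi)) * sqrt(S / (V * L))
Compute V * L = 0.0181 * 0.192 = 0.0034752
Compute S / (V * L) = 0.0043 / 0.0034752 = 1.2373
Compute sqrt(1.2373) = 1.11234
Compute c / (2*pi) = 343 / 6.283185 = 54.590148
f = 54.590148 * 1.11234 = 60.72

60.72 Hz


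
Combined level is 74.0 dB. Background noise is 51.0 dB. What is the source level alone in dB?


Given values:
  L_total = 74.0 dB, L_bg = 51.0 dB
Formula: L_source = 10 * log10(10^(L_total/10) - 10^(L_bg/10))
Convert to linear:
  10^(74.0/10) = 25118864.3151
  10^(51.0/10) = 125892.5412
Difference: 25118864.3151 - 125892.5412 = 24992971.7739
L_source = 10 * log10(24992971.7739) = 73.98

73.98 dB


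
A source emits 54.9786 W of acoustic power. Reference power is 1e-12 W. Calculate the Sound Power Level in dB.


Given values:
  W = 54.9786 W
  W_ref = 1e-12 W
Formula: SWL = 10 * log10(W / W_ref)
Compute ratio: W / W_ref = 54978600000000
Compute log10: log10(54978600000000) = 13.740194
Multiply: SWL = 10 * 13.740194 = 137.4

137.4 dB


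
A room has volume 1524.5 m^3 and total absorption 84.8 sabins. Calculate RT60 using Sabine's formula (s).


Given values:
  V = 1524.5 m^3
  A = 84.8 sabins
Formula: RT60 = 0.161 * V / A
Numerator: 0.161 * 1524.5 = 245.4445
RT60 = 245.4445 / 84.8 = 2.894

2.894 s


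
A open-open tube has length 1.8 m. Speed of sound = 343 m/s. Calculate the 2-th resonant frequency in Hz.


Given values:
  Tube type: open-open, L = 1.8 m, c = 343 m/s, n = 2
Formula: f_n = n * c / (2 * L)
Compute 2 * L = 2 * 1.8 = 3.6
f = 2 * 343 / 3.6
f = 190.56

190.56 Hz


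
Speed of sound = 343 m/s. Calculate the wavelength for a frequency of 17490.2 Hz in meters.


Given values:
  c = 343 m/s, f = 17490.2 Hz
Formula: lambda = c / f
lambda = 343 / 17490.2
lambda = 0.0196

0.0196 m


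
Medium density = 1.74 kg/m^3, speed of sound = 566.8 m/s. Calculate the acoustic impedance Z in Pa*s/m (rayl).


Given values:
  rho = 1.74 kg/m^3
  c = 566.8 m/s
Formula: Z = rho * c
Z = 1.74 * 566.8
Z = 986.23

986.23 rayl


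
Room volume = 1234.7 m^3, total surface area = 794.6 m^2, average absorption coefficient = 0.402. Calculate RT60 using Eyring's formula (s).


Given values:
  V = 1234.7 m^3, S = 794.6 m^2, alpha = 0.402
Formula: RT60 = 0.161 * V / (-S * ln(1 - alpha))
Compute ln(1 - 0.402) = ln(0.598) = -0.514165
Denominator: -794.6 * -0.514165 = 408.5555
Numerator: 0.161 * 1234.7 = 198.7867
RT60 = 198.7867 / 408.5555 = 0.487

0.487 s


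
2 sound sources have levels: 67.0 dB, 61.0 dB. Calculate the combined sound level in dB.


Formula: L_total = 10 * log10( sum(10^(Li/10)) )
  Source 1: 10^(67.0/10) = 5011872.3363
  Source 2: 10^(61.0/10) = 1258925.4118
Sum of linear values = 6270797.7481
L_total = 10 * log10(6270797.7481) = 67.97

67.97 dB


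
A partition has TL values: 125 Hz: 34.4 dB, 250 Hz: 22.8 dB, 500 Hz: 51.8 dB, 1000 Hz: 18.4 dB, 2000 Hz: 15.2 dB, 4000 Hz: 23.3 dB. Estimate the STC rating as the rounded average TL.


Given TL values at each frequency:
  125 Hz: 34.4 dB
  250 Hz: 22.8 dB
  500 Hz: 51.8 dB
  1000 Hz: 18.4 dB
  2000 Hz: 15.2 dB
  4000 Hz: 23.3 dB
Formula: STC ~ round(average of TL values)
Sum = 34.4 + 22.8 + 51.8 + 18.4 + 15.2 + 23.3 = 165.9
Average = 165.9 / 6 = 27.65
Rounded: 28

28


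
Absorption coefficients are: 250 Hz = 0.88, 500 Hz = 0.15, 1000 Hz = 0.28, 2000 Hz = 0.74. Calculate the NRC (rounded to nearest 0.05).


Given values:
  a_250 = 0.88, a_500 = 0.15
  a_1000 = 0.28, a_2000 = 0.74
Formula: NRC = (a250 + a500 + a1000 + a2000) / 4
Sum = 0.88 + 0.15 + 0.28 + 0.74 = 2.05
NRC = 2.05 / 4 = 0.5125
Rounded to nearest 0.05: 0.5

0.5


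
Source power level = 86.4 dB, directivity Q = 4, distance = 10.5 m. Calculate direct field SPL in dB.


Given values:
  Lw = 86.4 dB, Q = 4, r = 10.5 m
Formula: SPL = Lw + 10 * log10(Q / (4 * pi * r^2))
Compute 4 * pi * r^2 = 4 * pi * 10.5^2 = 1385.4424
Compute Q / denom = 4 / 1385.4424 = 0.00288716
Compute 10 * log10(0.00288716) = -25.3953
SPL = 86.4 + (-25.3953) = 61.0

61.0 dB


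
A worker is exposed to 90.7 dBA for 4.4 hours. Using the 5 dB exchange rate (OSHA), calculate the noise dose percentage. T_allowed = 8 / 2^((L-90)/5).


Given values:
  L = 90.7 dBA, T = 4.4 hours
Formula: T_allowed = 8 / 2^((L - 90) / 5)
Compute exponent: (90.7 - 90) / 5 = 0.14
Compute 2^(0.14) = 1.101905
T_allowed = 8 / 1.101905 = 7.260154 hours
Dose = (T / T_allowed) * 100
Dose = (4.4 / 7.260154) * 100 = 60.6

60.6 %


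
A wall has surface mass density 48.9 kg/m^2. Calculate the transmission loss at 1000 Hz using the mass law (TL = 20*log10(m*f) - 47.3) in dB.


Given values:
  m = 48.9 kg/m^2, f = 1000 Hz
Formula: TL = 20 * log10(m * f) - 47.3
Compute m * f = 48.9 * 1000 = 48900.0
Compute log10(48900.0) = 4.689309
Compute 20 * 4.689309 = 93.7862
TL = 93.7862 - 47.3 = 46.49

46.49 dB


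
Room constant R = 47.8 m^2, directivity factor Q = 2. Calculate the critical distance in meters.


Given values:
  R = 47.8 m^2, Q = 2
Formula: d_c = 0.141 * sqrt(Q * R)
Compute Q * R = 2 * 47.8 = 95.6
Compute sqrt(95.6) = 9.7775
d_c = 0.141 * 9.7775 = 1.379

1.379 m


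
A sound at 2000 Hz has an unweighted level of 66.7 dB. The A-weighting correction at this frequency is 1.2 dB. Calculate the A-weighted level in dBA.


Given values:
  SPL = 66.7 dB
  A-weighting at 2000 Hz = 1.2 dB
Formula: L_A = SPL + A_weight
L_A = 66.7 + (1.2)
L_A = 67.9

67.9 dBA


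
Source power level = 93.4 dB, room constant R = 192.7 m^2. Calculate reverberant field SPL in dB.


Given values:
  Lw = 93.4 dB, R = 192.7 m^2
Formula: SPL = Lw + 10 * log10(4 / R)
Compute 4 / R = 4 / 192.7 = 0.020758
Compute 10 * log10(0.020758) = -16.8281
SPL = 93.4 + (-16.8281) = 76.57

76.57 dB


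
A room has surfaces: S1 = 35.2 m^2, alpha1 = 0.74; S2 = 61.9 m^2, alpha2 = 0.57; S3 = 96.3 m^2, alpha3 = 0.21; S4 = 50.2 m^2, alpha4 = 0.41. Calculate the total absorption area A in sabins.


Given surfaces:
  Surface 1: 35.2 * 0.74 = 26.048
  Surface 2: 61.9 * 0.57 = 35.283
  Surface 3: 96.3 * 0.21 = 20.223
  Surface 4: 50.2 * 0.41 = 20.582
Formula: A = sum(Si * alpha_i)
A = 26.048 + 35.283 + 20.223 + 20.582
A = 102.14

102.14 sabins


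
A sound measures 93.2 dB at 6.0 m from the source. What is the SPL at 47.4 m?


Given values:
  SPL1 = 93.2 dB, r1 = 6.0 m, r2 = 47.4 m
Formula: SPL2 = SPL1 - 20 * log10(r2 / r1)
Compute ratio: r2 / r1 = 47.4 / 6.0 = 7.9
Compute log10: log10(7.9) = 0.897627
Compute drop: 20 * 0.897627 = 17.9525
SPL2 = 93.2 - 17.9525 = 75.25

75.25 dB


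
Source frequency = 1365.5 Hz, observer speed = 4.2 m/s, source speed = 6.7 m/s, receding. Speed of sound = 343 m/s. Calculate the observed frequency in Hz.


Given values:
  f_s = 1365.5 Hz, v_o = 4.2 m/s, v_s = 6.7 m/s
  Direction: receding
Formula: f_o = f_s * (c - v_o) / (c + v_s)
Numerator: c - v_o = 343 - 4.2 = 338.8
Denominator: c + v_s = 343 + 6.7 = 349.7
f_o = 1365.5 * 338.8 / 349.7 = 1322.94

1322.94 Hz


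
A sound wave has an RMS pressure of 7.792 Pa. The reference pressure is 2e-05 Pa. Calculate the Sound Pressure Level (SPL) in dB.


Given values:
  p = 7.792 Pa
  p_ref = 2e-05 Pa
Formula: SPL = 20 * log10(p / p_ref)
Compute ratio: p / p_ref = 7.792 / 2e-05 = 389600
Compute log10: log10(389600) = 5.590619
Multiply: SPL = 20 * 5.590619 = 111.81

111.81 dB


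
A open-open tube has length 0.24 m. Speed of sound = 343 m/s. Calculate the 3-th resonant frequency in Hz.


Given values:
  Tube type: open-open, L = 0.24 m, c = 343 m/s, n = 3
Formula: f_n = n * c / (2 * L)
Compute 2 * L = 2 * 0.24 = 0.48
f = 3 * 343 / 0.48
f = 2143.75

2143.75 Hz


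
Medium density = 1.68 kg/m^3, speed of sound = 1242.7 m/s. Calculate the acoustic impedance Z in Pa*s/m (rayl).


Given values:
  rho = 1.68 kg/m^3
  c = 1242.7 m/s
Formula: Z = rho * c
Z = 1.68 * 1242.7
Z = 2087.74

2087.74 rayl


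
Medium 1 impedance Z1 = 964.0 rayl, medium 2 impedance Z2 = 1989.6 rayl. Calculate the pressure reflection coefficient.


Given values:
  Z1 = 964.0 rayl, Z2 = 1989.6 rayl
Formula: R = (Z2 - Z1) / (Z2 + Z1)
Numerator: Z2 - Z1 = 1989.6 - 964.0 = 1025.6
Denominator: Z2 + Z1 = 1989.6 + 964.0 = 2953.6
R = 1025.6 / 2953.6 = 0.3472

0.3472


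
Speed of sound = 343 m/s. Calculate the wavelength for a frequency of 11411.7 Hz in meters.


Given values:
  c = 343 m/s, f = 11411.7 Hz
Formula: lambda = c / f
lambda = 343 / 11411.7
lambda = 0.0301

0.0301 m


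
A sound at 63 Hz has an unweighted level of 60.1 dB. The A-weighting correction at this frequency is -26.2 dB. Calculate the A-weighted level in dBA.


Given values:
  SPL = 60.1 dB
  A-weighting at 63 Hz = -26.2 dB
Formula: L_A = SPL + A_weight
L_A = 60.1 + (-26.2)
L_A = 33.9

33.9 dBA


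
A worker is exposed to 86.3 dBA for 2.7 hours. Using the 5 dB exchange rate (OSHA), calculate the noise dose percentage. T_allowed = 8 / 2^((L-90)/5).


Given values:
  L = 86.3 dBA, T = 2.7 hours
Formula: T_allowed = 8 / 2^((L - 90) / 5)
Compute exponent: (86.3 - 90) / 5 = -0.74
Compute 2^(-0.74) = 0.598739
T_allowed = 8 / 0.598739 = 13.361415 hours
Dose = (T / T_allowed) * 100
Dose = (2.7 / 13.361415) * 100 = 20.21

20.21 %


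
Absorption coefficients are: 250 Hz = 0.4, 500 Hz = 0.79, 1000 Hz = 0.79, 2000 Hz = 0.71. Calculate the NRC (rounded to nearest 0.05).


Given values:
  a_250 = 0.4, a_500 = 0.79
  a_1000 = 0.79, a_2000 = 0.71
Formula: NRC = (a250 + a500 + a1000 + a2000) / 4
Sum = 0.4 + 0.79 + 0.79 + 0.71 = 2.69
NRC = 2.69 / 4 = 0.6725
Rounded to nearest 0.05: 0.65

0.65


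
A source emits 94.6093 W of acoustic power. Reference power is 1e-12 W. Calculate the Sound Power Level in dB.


Given values:
  W = 94.6093 W
  W_ref = 1e-12 W
Formula: SWL = 10 * log10(W / W_ref)
Compute ratio: W / W_ref = 94609300000000
Compute log10: log10(94609300000000) = 13.975934
Multiply: SWL = 10 * 13.975934 = 139.76

139.76 dB


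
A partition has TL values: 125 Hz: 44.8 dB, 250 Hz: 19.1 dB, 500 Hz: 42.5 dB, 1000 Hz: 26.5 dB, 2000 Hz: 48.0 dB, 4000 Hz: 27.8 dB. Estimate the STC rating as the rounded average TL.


Given TL values at each frequency:
  125 Hz: 44.8 dB
  250 Hz: 19.1 dB
  500 Hz: 42.5 dB
  1000 Hz: 26.5 dB
  2000 Hz: 48.0 dB
  4000 Hz: 27.8 dB
Formula: STC ~ round(average of TL values)
Sum = 44.8 + 19.1 + 42.5 + 26.5 + 48.0 + 27.8 = 208.7
Average = 208.7 / 6 = 34.78
Rounded: 35

35


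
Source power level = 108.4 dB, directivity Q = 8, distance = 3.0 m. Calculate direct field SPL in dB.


Given values:
  Lw = 108.4 dB, Q = 8, r = 3.0 m
Formula: SPL = Lw + 10 * log10(Q / (4 * pi * r^2))
Compute 4 * pi * r^2 = 4 * pi * 3.0^2 = 113.0973
Compute Q / denom = 8 / 113.0973 = 0.07073555
Compute 10 * log10(0.07073555) = -11.5036
SPL = 108.4 + (-11.5036) = 96.9

96.9 dB


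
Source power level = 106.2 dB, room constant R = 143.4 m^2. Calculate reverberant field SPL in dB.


Given values:
  Lw = 106.2 dB, R = 143.4 m^2
Formula: SPL = Lw + 10 * log10(4 / R)
Compute 4 / R = 4 / 143.4 = 0.027894
Compute 10 * log10(0.027894) = -15.5449
SPL = 106.2 + (-15.5449) = 90.66

90.66 dB


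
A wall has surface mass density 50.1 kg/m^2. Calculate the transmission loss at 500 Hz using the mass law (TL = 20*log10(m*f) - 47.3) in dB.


Given values:
  m = 50.1 kg/m^2, f = 500 Hz
Formula: TL = 20 * log10(m * f) - 47.3
Compute m * f = 50.1 * 500 = 25050.0
Compute log10(25050.0) = 4.398808
Compute 20 * 4.398808 = 87.9762
TL = 87.9762 - 47.3 = 40.68

40.68 dB


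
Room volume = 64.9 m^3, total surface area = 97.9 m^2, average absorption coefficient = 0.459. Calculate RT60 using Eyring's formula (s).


Given values:
  V = 64.9 m^3, S = 97.9 m^2, alpha = 0.459
Formula: RT60 = 0.161 * V / (-S * ln(1 - alpha))
Compute ln(1 - 0.459) = ln(0.541) = -0.614336
Denominator: -97.9 * -0.614336 = 60.1435
Numerator: 0.161 * 64.9 = 10.4489
RT60 = 10.4489 / 60.1435 = 0.174

0.174 s


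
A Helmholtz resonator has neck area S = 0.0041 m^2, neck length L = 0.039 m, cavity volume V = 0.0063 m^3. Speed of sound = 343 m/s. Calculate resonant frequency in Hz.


Given values:
  S = 0.0041 m^2, L = 0.039 m, V = 0.0063 m^3, c = 343 m/s
Formula: f = (c / (2*pi)) * sqrt(S / (V * L))
Compute V * L = 0.0063 * 0.039 = 0.0002457
Compute S / (V * L) = 0.0041 / 0.0002457 = 16.687
Compute sqrt(16.687) = 4.084972
Compute c / (2*pi) = 343 / 6.283185 = 54.590148
f = 54.590148 * 4.084972 = 223.0

223.0 Hz


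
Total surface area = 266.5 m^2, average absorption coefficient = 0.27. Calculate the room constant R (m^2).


Given values:
  S = 266.5 m^2, alpha = 0.27
Formula: R = S * alpha / (1 - alpha)
Numerator: 266.5 * 0.27 = 71.955
Denominator: 1 - 0.27 = 0.73
R = 71.955 / 0.73 = 98.57

98.57 m^2


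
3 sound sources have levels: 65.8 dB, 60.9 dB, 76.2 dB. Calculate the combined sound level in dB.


Formula: L_total = 10 * log10( sum(10^(Li/10)) )
  Source 1: 10^(65.8/10) = 3801893.9632
  Source 2: 10^(60.9/10) = 1230268.7708
  Source 3: 10^(76.2/10) = 41686938.347
Sum of linear values = 46719101.081
L_total = 10 * log10(46719101.081) = 76.69

76.69 dB


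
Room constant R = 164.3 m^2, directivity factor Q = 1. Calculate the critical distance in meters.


Given values:
  R = 164.3 m^2, Q = 1
Formula: d_c = 0.141 * sqrt(Q * R)
Compute Q * R = 1 * 164.3 = 164.3
Compute sqrt(164.3) = 12.818
d_c = 0.141 * 12.818 = 1.807

1.807 m


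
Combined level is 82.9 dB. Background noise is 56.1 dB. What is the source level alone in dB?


Given values:
  L_total = 82.9 dB, L_bg = 56.1 dB
Formula: L_source = 10 * log10(10^(L_total/10) - 10^(L_bg/10))
Convert to linear:
  10^(82.9/10) = 194984459.9758
  10^(56.1/10) = 407380.2778
Difference: 194984459.9758 - 407380.2778 = 194577079.698
L_source = 10 * log10(194577079.698) = 82.89

82.89 dB


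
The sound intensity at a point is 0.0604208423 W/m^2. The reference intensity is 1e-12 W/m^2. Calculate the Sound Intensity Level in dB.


Given values:
  I = 0.0604208423 W/m^2
  I_ref = 1e-12 W/m^2
Formula: SIL = 10 * log10(I / I_ref)
Compute ratio: I / I_ref = 60420842300
Compute log10: log10(60420842300) = 10.781187
Multiply: SIL = 10 * 10.781187 = 107.81

107.81 dB


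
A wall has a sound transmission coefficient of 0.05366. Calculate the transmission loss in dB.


Given values:
  tau = 0.05366
Formula: TL = 10 * log10(1 / tau)
Compute 1 / tau = 1 / 0.05366 = 18.6359
Compute log10(18.6359) = 1.27035
TL = 10 * 1.27035 = 12.7

12.7 dB


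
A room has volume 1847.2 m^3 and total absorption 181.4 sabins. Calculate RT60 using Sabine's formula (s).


Given values:
  V = 1847.2 m^3
  A = 181.4 sabins
Formula: RT60 = 0.161 * V / A
Numerator: 0.161 * 1847.2 = 297.3992
RT60 = 297.3992 / 181.4 = 1.639

1.639 s


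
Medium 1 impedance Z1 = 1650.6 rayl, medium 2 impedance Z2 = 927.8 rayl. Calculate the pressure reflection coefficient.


Given values:
  Z1 = 1650.6 rayl, Z2 = 927.8 rayl
Formula: R = (Z2 - Z1) / (Z2 + Z1)
Numerator: Z2 - Z1 = 927.8 - 1650.6 = -722.8
Denominator: Z2 + Z1 = 927.8 + 1650.6 = 2578.4
R = -722.8 / 2578.4 = -0.2803

-0.2803


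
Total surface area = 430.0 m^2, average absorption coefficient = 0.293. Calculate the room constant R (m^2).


Given values:
  S = 430.0 m^2, alpha = 0.293
Formula: R = S * alpha / (1 - alpha)
Numerator: 430.0 * 0.293 = 125.99
Denominator: 1 - 0.293 = 0.707
R = 125.99 / 0.707 = 178.2

178.2 m^2


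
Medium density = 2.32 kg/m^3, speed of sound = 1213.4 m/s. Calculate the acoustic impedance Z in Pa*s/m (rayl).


Given values:
  rho = 2.32 kg/m^3
  c = 1213.4 m/s
Formula: Z = rho * c
Z = 2.32 * 1213.4
Z = 2815.09

2815.09 rayl


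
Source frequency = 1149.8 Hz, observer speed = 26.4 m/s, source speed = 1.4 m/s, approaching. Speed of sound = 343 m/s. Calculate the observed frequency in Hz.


Given values:
  f_s = 1149.8 Hz, v_o = 26.4 m/s, v_s = 1.4 m/s
  Direction: approaching
Formula: f_o = f_s * (c + v_o) / (c - v_s)
Numerator: c + v_o = 343 + 26.4 = 369.4
Denominator: c - v_s = 343 - 1.4 = 341.6
f_o = 1149.8 * 369.4 / 341.6 = 1243.37

1243.37 Hz


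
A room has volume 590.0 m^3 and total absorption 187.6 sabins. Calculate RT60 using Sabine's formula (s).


Given values:
  V = 590.0 m^3
  A = 187.6 sabins
Formula: RT60 = 0.161 * V / A
Numerator: 0.161 * 590.0 = 94.99
RT60 = 94.99 / 187.6 = 0.506

0.506 s


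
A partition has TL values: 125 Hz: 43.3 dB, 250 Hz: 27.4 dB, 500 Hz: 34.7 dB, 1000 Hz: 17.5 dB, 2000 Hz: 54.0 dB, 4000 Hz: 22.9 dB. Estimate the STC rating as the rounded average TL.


Given TL values at each frequency:
  125 Hz: 43.3 dB
  250 Hz: 27.4 dB
  500 Hz: 34.7 dB
  1000 Hz: 17.5 dB
  2000 Hz: 54.0 dB
  4000 Hz: 22.9 dB
Formula: STC ~ round(average of TL values)
Sum = 43.3 + 27.4 + 34.7 + 17.5 + 54.0 + 22.9 = 199.8
Average = 199.8 / 6 = 33.3
Rounded: 33

33


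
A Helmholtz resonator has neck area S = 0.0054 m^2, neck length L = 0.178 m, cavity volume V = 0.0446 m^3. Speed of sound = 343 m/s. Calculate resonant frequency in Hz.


Given values:
  S = 0.0054 m^2, L = 0.178 m, V = 0.0446 m^3, c = 343 m/s
Formula: f = (c / (2*pi)) * sqrt(S / (V * L))
Compute V * L = 0.0446 * 0.178 = 0.0079388
Compute S / (V * L) = 0.0054 / 0.0079388 = 0.6802
Compute sqrt(0.6802) = 0.824742
Compute c / (2*pi) = 343 / 6.283185 = 54.590148
f = 54.590148 * 0.824742 = 45.02

45.02 Hz


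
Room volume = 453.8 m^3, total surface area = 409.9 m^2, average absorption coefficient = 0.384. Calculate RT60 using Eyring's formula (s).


Given values:
  V = 453.8 m^3, S = 409.9 m^2, alpha = 0.384
Formula: RT60 = 0.161 * V / (-S * ln(1 - alpha))
Compute ln(1 - 0.384) = ln(0.616) = -0.484508
Denominator: -409.9 * -0.484508 = 198.5998
Numerator: 0.161 * 453.8 = 73.0618
RT60 = 73.0618 / 198.5998 = 0.368

0.368 s


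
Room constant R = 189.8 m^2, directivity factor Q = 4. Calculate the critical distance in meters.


Given values:
  R = 189.8 m^2, Q = 4
Formula: d_c = 0.141 * sqrt(Q * R)
Compute Q * R = 4 * 189.8 = 759.2
Compute sqrt(759.2) = 27.5536
d_c = 0.141 * 27.5536 = 3.885

3.885 m


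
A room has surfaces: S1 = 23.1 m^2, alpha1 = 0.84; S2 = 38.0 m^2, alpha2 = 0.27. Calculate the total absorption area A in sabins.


Given surfaces:
  Surface 1: 23.1 * 0.84 = 19.404
  Surface 2: 38.0 * 0.27 = 10.26
Formula: A = sum(Si * alpha_i)
A = 19.404 + 10.26
A = 29.66

29.66 sabins


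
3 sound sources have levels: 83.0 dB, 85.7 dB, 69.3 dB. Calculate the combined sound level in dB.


Formula: L_total = 10 * log10( sum(10^(Li/10)) )
  Source 1: 10^(83.0/10) = 199526231.4969
  Source 2: 10^(85.7/10) = 371535229.0972
  Source 3: 10^(69.3/10) = 8511380.382
Sum of linear values = 579572840.9761
L_total = 10 * log10(579572840.9761) = 87.63

87.63 dB


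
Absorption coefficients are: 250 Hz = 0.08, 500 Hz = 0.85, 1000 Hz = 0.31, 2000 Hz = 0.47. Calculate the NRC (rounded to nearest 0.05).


Given values:
  a_250 = 0.08, a_500 = 0.85
  a_1000 = 0.31, a_2000 = 0.47
Formula: NRC = (a250 + a500 + a1000 + a2000) / 4
Sum = 0.08 + 0.85 + 0.31 + 0.47 = 1.71
NRC = 1.71 / 4 = 0.4275
Rounded to nearest 0.05: 0.45

0.45


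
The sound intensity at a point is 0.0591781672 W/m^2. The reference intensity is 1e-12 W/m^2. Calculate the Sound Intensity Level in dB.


Given values:
  I = 0.0591781672 W/m^2
  I_ref = 1e-12 W/m^2
Formula: SIL = 10 * log10(I / I_ref)
Compute ratio: I / I_ref = 59178167200
Compute log10: log10(59178167200) = 10.772162
Multiply: SIL = 10 * 10.772162 = 107.72

107.72 dB
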